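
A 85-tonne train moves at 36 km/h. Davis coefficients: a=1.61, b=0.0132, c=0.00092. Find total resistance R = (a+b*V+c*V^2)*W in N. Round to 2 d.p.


b*V = 0.0132 * 36 = 0.4752
c*V^2 = 0.00092 * 1296 = 1.19232
R_per_t = 1.61 + 0.4752 + 1.19232 = 3.27752 N/t
R_total = 3.27752 * 85 = 278.59 N

278.59


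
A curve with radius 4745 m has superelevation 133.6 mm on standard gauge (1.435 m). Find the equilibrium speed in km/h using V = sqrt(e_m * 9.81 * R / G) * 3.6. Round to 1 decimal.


Convert cant: e = 133.6 mm = 0.1336 m
V_ms = sqrt(0.1336 * 9.81 * 4745 / 1.435)
V_ms = sqrt(4333.709352) = 65.8309 m/s
V = 65.8309 * 3.6 = 237.0 km/h

237.0


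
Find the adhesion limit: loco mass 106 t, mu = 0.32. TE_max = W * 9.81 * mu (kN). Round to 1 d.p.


TE_max = W * g * mu
TE_max = 106 * 9.81 * 0.32
TE_max = 1039.86 * 0.32
TE_max = 332.8 kN

332.8


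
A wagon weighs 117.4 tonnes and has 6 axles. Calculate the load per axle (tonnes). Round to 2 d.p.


Load per axle = total weight / number of axles
Load = 117.4 / 6
Load = 19.57 tonnes

19.57


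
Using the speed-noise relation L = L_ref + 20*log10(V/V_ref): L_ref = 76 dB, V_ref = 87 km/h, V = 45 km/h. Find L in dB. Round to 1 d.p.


V/V_ref = 45 / 87 = 0.517241
log10(0.517241) = -0.286307
20 * -0.286307 = -5.7261
L = 76 + -5.7261 = 70.3 dB

70.3


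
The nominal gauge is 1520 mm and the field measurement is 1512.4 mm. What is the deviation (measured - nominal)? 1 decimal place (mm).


Deviation = measured - nominal
Deviation = 1512.4 - 1520
Deviation = -7.6 mm

-7.6


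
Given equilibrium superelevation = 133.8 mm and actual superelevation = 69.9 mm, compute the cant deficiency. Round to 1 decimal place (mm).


Cant deficiency = equilibrium cant - actual cant
CD = 133.8 - 69.9
CD = 63.9 mm

63.9


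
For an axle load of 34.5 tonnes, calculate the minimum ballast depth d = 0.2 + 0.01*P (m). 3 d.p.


d = 0.2 + 0.01 * 34.5
d = 0.2 + 0.345
d = 0.545 m

0.545


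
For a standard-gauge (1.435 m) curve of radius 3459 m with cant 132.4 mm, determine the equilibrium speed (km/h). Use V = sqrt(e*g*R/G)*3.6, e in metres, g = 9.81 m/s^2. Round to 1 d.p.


Convert cant: e = 132.4 mm = 0.1324 m
V_ms = sqrt(0.1324 * 9.81 * 3459 / 1.435)
V_ms = sqrt(3130.802367) = 55.9536 m/s
V = 55.9536 * 3.6 = 201.4 km/h

201.4


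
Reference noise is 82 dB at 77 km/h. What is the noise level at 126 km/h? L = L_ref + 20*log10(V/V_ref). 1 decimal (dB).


V/V_ref = 126 / 77 = 1.636364
log10(1.636364) = 0.21388
20 * 0.21388 = 4.2776
L = 82 + 4.2776 = 86.3 dB

86.3


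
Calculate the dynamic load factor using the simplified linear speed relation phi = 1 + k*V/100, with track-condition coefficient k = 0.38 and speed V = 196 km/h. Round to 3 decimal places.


phi = 1 + k * V / 100
phi = 1 + 0.38 * 196 / 100
phi = 1 + 0.7448
phi = 1.745

1.745


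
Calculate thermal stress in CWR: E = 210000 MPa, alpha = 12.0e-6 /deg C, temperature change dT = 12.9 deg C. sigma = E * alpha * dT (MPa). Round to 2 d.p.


sigma = E * alpha * dT
sigma = 210000 * 12.0e-6 * 12.9
sigma = 2.52 * 12.9
sigma = 32.51 MPa

32.51


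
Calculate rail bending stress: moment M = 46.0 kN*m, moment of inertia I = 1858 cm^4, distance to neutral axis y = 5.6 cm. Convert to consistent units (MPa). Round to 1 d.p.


Convert units:
M = 46.0 kN*m = 46000000 N*mm
y = 5.6 cm = 56 mm
I = 1858 cm^4 = 18580000 mm^4
sigma = 46000000 * 56 / 18580000
sigma = 138.6 MPa

138.6


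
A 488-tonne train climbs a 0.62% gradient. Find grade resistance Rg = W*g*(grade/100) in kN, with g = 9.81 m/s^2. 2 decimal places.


Rg = W * 9.81 * grade / 100
Rg = 488 * 9.81 * 0.62 / 100
Rg = 4787.28 * 0.0062
Rg = 29.68 kN

29.68


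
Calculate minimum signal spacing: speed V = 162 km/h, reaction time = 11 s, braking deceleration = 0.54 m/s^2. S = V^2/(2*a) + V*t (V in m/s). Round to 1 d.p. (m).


V = 162 / 3.6 = 45.0 m/s
Braking distance = 45.0^2 / (2*0.54) = 1875.0 m
Sighting distance = 45.0 * 11 = 495.0 m
S = 1875.0 + 495.0 = 2370.0 m

2370.0


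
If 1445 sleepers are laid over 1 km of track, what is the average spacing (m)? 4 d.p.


Spacing = 1000 m / number of sleepers
Spacing = 1000 / 1445
Spacing = 0.6920 m

0.6920


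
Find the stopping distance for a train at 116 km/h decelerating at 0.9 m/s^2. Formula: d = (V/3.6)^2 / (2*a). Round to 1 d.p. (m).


Convert speed: V = 116 / 3.6 = 32.2222 m/s
V^2 = 1038.2716
d = 1038.2716 / (2 * 0.9)
d = 1038.2716 / 1.8
d = 576.8 m

576.8


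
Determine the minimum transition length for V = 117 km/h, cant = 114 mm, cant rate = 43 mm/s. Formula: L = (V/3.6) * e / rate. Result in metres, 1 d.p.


Convert speed: V = 117 / 3.6 = 32.5 m/s
L = 32.5 * 114 / 43
L = 3705.0 / 43
L = 86.2 m

86.2


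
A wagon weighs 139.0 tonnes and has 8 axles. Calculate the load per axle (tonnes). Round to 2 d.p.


Load per axle = total weight / number of axles
Load = 139.0 / 8
Load = 17.38 tonnes

17.38


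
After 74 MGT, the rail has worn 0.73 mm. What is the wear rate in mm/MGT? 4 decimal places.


Wear rate = total wear / cumulative tonnage
Rate = 0.73 / 74
Rate = 0.0099 mm/MGT

0.0099


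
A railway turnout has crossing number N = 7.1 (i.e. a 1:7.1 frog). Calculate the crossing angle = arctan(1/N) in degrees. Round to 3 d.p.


1/N = 1/7.1 = 0.140845
angle = arctan(0.140845) = 0.139925 rad
angle = 0.139925 * 180/pi = 8.017 degrees

8.017


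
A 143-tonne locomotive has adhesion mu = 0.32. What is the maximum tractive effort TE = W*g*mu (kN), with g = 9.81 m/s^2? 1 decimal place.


TE_max = W * g * mu
TE_max = 143 * 9.81 * 0.32
TE_max = 1402.83 * 0.32
TE_max = 448.9 kN

448.9


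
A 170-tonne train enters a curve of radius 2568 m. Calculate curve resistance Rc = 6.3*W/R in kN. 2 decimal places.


Rc = 6.3 * W / R
Rc = 6.3 * 170 / 2568
Rc = 1071.0 / 2568
Rc = 0.42 kN

0.42


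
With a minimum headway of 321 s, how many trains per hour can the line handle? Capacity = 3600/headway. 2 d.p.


Capacity = 3600 / headway
Capacity = 3600 / 321
Capacity = 11.21 trains/hour

11.21


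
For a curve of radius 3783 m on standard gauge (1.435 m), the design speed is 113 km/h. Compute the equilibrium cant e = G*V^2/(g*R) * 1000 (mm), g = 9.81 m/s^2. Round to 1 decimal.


Convert speed: V = 113 / 3.6 = 31.3889 m/s
Apply formula: e = 1.435 * 31.3889^2 / (9.81 * 3783)
e = 1.435 * 985.2623 / 37111.23
e = 0.038098 m = 38.1 mm

38.1


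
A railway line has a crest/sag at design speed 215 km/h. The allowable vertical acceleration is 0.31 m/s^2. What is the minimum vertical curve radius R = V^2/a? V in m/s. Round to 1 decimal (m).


Convert speed: V = 215 / 3.6 = 59.7222 m/s
V^2 = 3566.7438 m^2/s^2
R_v = 3566.7438 / 0.31
R_v = 11505.6 m

11505.6


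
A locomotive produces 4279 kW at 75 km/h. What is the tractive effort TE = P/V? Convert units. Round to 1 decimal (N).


Convert: P = 4279 kW = 4279000 W
V = 75 / 3.6 = 20.8333 m/s
TE = 4279000 / 20.8333
TE = 205392.0 N

205392.0


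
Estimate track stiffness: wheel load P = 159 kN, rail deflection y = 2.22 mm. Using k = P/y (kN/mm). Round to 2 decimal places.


Track stiffness k = P / y
k = 159 / 2.22
k = 71.62 kN/mm

71.62


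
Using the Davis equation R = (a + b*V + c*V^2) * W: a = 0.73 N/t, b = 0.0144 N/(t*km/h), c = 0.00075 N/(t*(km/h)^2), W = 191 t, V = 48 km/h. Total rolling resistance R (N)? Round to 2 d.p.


b*V = 0.0144 * 48 = 0.6912
c*V^2 = 0.00075 * 2304 = 1.728
R_per_t = 0.73 + 0.6912 + 1.728 = 3.1492 N/t
R_total = 3.1492 * 191 = 601.50 N

601.50


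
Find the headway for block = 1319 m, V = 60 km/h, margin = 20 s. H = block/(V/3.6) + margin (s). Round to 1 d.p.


V = 60 / 3.6 = 16.6667 m/s
Block traversal time = 1319 / 16.6667 = 79.14 s
Headway = 79.14 + 20
Headway = 99.1 s

99.1


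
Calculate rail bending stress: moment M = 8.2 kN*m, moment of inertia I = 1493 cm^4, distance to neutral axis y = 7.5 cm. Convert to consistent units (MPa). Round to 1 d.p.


Convert units:
M = 8.2 kN*m = 8200000 N*mm
y = 7.5 cm = 75 mm
I = 1493 cm^4 = 14930000 mm^4
sigma = 8200000 * 75 / 14930000
sigma = 41.2 MPa

41.2


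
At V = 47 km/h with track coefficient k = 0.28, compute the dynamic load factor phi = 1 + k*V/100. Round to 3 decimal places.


phi = 1 + k * V / 100
phi = 1 + 0.28 * 47 / 100
phi = 1 + 0.1316
phi = 1.132

1.132


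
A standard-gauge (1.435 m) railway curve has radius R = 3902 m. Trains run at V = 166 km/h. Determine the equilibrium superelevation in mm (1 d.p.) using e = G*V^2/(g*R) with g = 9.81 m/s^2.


Convert speed: V = 166 / 3.6 = 46.1111 m/s
Apply formula: e = 1.435 * 46.1111^2 / (9.81 * 3902)
e = 1.435 * 2126.2346 / 38278.62
e = 0.079709 m = 79.7 mm

79.7


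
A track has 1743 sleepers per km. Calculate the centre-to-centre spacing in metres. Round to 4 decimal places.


Spacing = 1000 m / number of sleepers
Spacing = 1000 / 1743
Spacing = 0.5737 m

0.5737


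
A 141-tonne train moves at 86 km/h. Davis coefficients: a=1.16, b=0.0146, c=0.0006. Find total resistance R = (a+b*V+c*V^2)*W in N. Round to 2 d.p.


b*V = 0.0146 * 86 = 1.2556
c*V^2 = 0.0006 * 7396 = 4.4376
R_per_t = 1.16 + 1.2556 + 4.4376 = 6.8532 N/t
R_total = 6.8532 * 141 = 966.30 N

966.30


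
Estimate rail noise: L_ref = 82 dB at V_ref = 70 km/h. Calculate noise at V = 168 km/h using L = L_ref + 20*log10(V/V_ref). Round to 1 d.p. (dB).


V/V_ref = 168 / 70 = 2.4
log10(2.4) = 0.380211
20 * 0.380211 = 7.6042
L = 82 + 7.6042 = 89.6 dB

89.6


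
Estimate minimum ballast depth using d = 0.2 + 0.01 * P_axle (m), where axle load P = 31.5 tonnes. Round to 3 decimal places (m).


d = 0.2 + 0.01 * 31.5
d = 0.2 + 0.315
d = 0.515 m

0.515


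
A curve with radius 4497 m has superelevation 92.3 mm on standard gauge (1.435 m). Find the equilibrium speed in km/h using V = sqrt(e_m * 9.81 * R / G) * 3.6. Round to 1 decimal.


Convert cant: e = 92.3 mm = 0.0923 m
V_ms = sqrt(0.0923 * 9.81 * 4497 / 1.435)
V_ms = sqrt(2837.538056) = 53.2685 m/s
V = 53.2685 * 3.6 = 191.8 km/h

191.8


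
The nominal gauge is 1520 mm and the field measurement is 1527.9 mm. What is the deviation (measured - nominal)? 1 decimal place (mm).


Deviation = measured - nominal
Deviation = 1527.9 - 1520
Deviation = 7.9 mm

7.9


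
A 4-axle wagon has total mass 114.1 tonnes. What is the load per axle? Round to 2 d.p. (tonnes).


Load per axle = total weight / number of axles
Load = 114.1 / 4
Load = 28.53 tonnes

28.53


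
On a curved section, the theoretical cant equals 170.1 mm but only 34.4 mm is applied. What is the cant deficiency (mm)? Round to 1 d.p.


Cant deficiency = equilibrium cant - actual cant
CD = 170.1 - 34.4
CD = 135.7 mm

135.7


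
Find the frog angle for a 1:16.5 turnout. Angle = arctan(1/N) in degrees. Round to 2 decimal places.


1/N = 1/16.5 = 0.060606
angle = arctan(0.060606) = 0.060532 rad
angle = 0.060532 * 180/pi = 3.47 degrees

3.47


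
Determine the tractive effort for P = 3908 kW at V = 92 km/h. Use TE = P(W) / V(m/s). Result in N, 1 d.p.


Convert: P = 3908 kW = 3908000 W
V = 92 / 3.6 = 25.5556 m/s
TE = 3908000 / 25.5556
TE = 152921.7 N

152921.7


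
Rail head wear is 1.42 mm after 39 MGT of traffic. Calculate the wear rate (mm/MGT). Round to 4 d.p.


Wear rate = total wear / cumulative tonnage
Rate = 1.42 / 39
Rate = 0.0364 mm/MGT

0.0364


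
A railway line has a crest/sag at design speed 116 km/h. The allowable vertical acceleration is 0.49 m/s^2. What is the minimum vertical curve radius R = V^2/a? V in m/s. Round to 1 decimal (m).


Convert speed: V = 116 / 3.6 = 32.2222 m/s
V^2 = 1038.2716 m^2/s^2
R_v = 1038.2716 / 0.49
R_v = 2118.9 m

2118.9


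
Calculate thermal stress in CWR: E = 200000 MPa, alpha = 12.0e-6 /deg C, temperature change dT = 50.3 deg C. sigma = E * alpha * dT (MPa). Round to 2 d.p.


sigma = E * alpha * dT
sigma = 200000 * 12.0e-6 * 50.3
sigma = 2.4 * 50.3
sigma = 120.72 MPa

120.72


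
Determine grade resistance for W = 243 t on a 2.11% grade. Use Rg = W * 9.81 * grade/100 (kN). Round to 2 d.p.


Rg = W * 9.81 * grade / 100
Rg = 243 * 9.81 * 2.11 / 100
Rg = 2383.83 * 0.0211
Rg = 50.30 kN

50.30


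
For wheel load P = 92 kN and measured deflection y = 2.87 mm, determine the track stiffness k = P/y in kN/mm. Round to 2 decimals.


Track stiffness k = P / y
k = 92 / 2.87
k = 32.06 kN/mm

32.06


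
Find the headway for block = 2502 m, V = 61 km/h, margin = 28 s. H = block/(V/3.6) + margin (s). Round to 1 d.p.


V = 61 / 3.6 = 16.9444 m/s
Block traversal time = 2502 / 16.9444 = 147.659 s
Headway = 147.659 + 28
Headway = 175.7 s

175.7


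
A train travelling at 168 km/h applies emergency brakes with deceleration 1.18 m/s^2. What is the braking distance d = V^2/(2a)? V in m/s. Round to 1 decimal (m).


Convert speed: V = 168 / 3.6 = 46.6667 m/s
V^2 = 2177.7778
d = 2177.7778 / (2 * 1.18)
d = 2177.7778 / 2.36
d = 922.8 m

922.8


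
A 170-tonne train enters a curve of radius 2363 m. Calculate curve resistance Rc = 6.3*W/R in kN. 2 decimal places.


Rc = 6.3 * W / R
Rc = 6.3 * 170 / 2363
Rc = 1071.0 / 2363
Rc = 0.45 kN

0.45


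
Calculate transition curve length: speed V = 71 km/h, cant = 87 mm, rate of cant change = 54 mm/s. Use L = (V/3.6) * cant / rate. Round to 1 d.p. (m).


Convert speed: V = 71 / 3.6 = 19.7222 m/s
L = 19.7222 * 87 / 54
L = 1715.8333 / 54
L = 31.8 m

31.8


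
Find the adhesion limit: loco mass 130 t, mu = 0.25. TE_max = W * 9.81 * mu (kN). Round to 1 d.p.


TE_max = W * g * mu
TE_max = 130 * 9.81 * 0.25
TE_max = 1275.3 * 0.25
TE_max = 318.8 kN

318.8


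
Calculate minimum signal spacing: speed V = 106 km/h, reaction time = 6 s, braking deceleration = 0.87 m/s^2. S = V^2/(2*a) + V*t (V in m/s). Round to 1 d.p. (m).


V = 106 / 3.6 = 29.4444 m/s
Braking distance = 29.4444^2 / (2*0.87) = 498.2617 m
Sighting distance = 29.4444 * 6 = 176.6667 m
S = 498.2617 + 176.6667 = 674.9 m

674.9


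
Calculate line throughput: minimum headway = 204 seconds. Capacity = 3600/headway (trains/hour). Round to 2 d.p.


Capacity = 3600 / headway
Capacity = 3600 / 204
Capacity = 17.65 trains/hour

17.65


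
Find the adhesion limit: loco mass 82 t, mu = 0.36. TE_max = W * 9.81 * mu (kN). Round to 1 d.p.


TE_max = W * g * mu
TE_max = 82 * 9.81 * 0.36
TE_max = 804.42 * 0.36
TE_max = 289.6 kN

289.6


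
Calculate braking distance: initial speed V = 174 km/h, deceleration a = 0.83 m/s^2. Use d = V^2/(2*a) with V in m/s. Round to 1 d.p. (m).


Convert speed: V = 174 / 3.6 = 48.3333 m/s
V^2 = 2336.1111
d = 2336.1111 / (2 * 0.83)
d = 2336.1111 / 1.66
d = 1407.3 m

1407.3


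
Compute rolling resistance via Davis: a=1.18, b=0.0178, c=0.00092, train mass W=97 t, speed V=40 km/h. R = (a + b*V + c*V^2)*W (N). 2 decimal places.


b*V = 0.0178 * 40 = 0.712
c*V^2 = 0.00092 * 1600 = 1.472
R_per_t = 1.18 + 0.712 + 1.472 = 3.364 N/t
R_total = 3.364 * 97 = 326.31 N

326.31


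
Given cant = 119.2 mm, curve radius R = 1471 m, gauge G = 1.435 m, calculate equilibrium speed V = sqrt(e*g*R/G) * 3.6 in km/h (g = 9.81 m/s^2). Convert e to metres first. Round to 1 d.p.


Convert cant: e = 119.2 mm = 0.1192 m
V_ms = sqrt(0.1192 * 9.81 * 1471 / 1.435)
V_ms = sqrt(1198.68766) = 34.6221 m/s
V = 34.6221 * 3.6 = 124.6 km/h

124.6


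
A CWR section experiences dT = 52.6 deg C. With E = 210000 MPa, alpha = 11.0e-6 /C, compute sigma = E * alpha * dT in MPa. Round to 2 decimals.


sigma = E * alpha * dT
sigma = 210000 * 11.0e-6 * 52.6
sigma = 2.31 * 52.6
sigma = 121.51 MPa

121.51


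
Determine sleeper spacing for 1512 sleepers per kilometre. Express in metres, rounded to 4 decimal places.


Spacing = 1000 m / number of sleepers
Spacing = 1000 / 1512
Spacing = 0.6614 m

0.6614


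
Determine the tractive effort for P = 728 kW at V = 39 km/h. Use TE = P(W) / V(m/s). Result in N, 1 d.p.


Convert: P = 728 kW = 728000 W
V = 39 / 3.6 = 10.8333 m/s
TE = 728000 / 10.8333
TE = 67200.0 N

67200.0


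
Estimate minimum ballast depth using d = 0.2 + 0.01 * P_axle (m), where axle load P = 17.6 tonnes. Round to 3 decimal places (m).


d = 0.2 + 0.01 * 17.6
d = 0.2 + 0.176
d = 0.376 m

0.376


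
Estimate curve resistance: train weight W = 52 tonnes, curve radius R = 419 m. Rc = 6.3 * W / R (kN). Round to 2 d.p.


Rc = 6.3 * W / R
Rc = 6.3 * 52 / 419
Rc = 327.6 / 419
Rc = 0.78 kN

0.78


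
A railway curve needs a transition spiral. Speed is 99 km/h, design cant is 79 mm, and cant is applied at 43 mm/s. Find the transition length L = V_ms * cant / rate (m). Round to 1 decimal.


Convert speed: V = 99 / 3.6 = 27.5 m/s
L = 27.5 * 79 / 43
L = 2172.5 / 43
L = 50.5 m

50.5


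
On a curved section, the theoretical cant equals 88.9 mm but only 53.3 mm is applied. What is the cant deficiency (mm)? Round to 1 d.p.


Cant deficiency = equilibrium cant - actual cant
CD = 88.9 - 53.3
CD = 35.6 mm

35.6


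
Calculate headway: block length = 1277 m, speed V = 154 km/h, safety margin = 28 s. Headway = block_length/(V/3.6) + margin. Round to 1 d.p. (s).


V = 154 / 3.6 = 42.7778 m/s
Block traversal time = 1277 / 42.7778 = 29.8519 s
Headway = 29.8519 + 28
Headway = 57.9 s

57.9


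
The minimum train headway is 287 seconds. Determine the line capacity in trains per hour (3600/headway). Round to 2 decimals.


Capacity = 3600 / headway
Capacity = 3600 / 287
Capacity = 12.54 trains/hour

12.54


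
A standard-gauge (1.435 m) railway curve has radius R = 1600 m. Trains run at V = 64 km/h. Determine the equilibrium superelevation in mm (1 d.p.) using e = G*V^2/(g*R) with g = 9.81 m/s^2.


Convert speed: V = 64 / 3.6 = 17.7778 m/s
Apply formula: e = 1.435 * 17.7778^2 / (9.81 * 1600)
e = 1.435 * 316.0494 / 15696.0
e = 0.028895 m = 28.9 mm

28.9


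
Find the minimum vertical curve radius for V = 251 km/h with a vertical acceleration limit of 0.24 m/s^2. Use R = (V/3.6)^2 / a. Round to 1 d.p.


Convert speed: V = 251 / 3.6 = 69.7222 m/s
V^2 = 4861.1883 m^2/s^2
R_v = 4861.1883 / 0.24
R_v = 20255.0 m

20255.0


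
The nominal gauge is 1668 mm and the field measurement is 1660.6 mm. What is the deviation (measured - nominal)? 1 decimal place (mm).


Deviation = measured - nominal
Deviation = 1660.6 - 1668
Deviation = -7.4 mm

-7.4


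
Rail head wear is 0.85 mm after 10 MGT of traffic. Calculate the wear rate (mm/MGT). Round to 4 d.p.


Wear rate = total wear / cumulative tonnage
Rate = 0.85 / 10
Rate = 0.0850 mm/MGT

0.0850


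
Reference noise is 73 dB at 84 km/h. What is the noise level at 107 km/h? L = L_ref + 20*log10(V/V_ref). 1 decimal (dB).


V/V_ref = 107 / 84 = 1.27381
log10(1.27381) = 0.105104
20 * 0.105104 = 2.1021
L = 73 + 2.1021 = 75.1 dB

75.1


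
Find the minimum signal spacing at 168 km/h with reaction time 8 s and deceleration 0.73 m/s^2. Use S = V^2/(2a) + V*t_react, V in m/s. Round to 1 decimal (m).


V = 168 / 3.6 = 46.6667 m/s
Braking distance = 46.6667^2 / (2*0.73) = 1491.6286 m
Sighting distance = 46.6667 * 8 = 373.3333 m
S = 1491.6286 + 373.3333 = 1865.0 m

1865.0


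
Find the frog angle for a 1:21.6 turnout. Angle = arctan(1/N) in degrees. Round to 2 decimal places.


1/N = 1/21.6 = 0.046296
angle = arctan(0.046296) = 0.046263 rad
angle = 0.046263 * 180/pi = 2.65 degrees

2.65


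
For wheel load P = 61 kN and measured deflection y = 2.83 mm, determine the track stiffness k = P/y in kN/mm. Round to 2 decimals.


Track stiffness k = P / y
k = 61 / 2.83
k = 21.55 kN/mm

21.55


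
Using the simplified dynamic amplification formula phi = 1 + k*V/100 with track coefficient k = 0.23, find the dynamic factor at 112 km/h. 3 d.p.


phi = 1 + k * V / 100
phi = 1 + 0.23 * 112 / 100
phi = 1 + 0.2576
phi = 1.258

1.258


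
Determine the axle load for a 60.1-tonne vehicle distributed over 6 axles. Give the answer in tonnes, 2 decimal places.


Load per axle = total weight / number of axles
Load = 60.1 / 6
Load = 10.02 tonnes

10.02


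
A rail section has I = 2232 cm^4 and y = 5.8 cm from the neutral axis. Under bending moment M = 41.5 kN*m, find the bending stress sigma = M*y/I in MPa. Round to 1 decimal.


Convert units:
M = 41.5 kN*m = 41500000 N*mm
y = 5.8 cm = 58 mm
I = 2232 cm^4 = 22320000 mm^4
sigma = 41500000 * 58 / 22320000
sigma = 107.8 MPa

107.8


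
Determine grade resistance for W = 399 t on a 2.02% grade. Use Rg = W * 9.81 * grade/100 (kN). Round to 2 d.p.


Rg = W * 9.81 * grade / 100
Rg = 399 * 9.81 * 2.02 / 100
Rg = 3914.19 * 0.0202
Rg = 79.07 kN

79.07


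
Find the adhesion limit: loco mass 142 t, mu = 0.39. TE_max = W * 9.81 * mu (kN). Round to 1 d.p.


TE_max = W * g * mu
TE_max = 142 * 9.81 * 0.39
TE_max = 1393.02 * 0.39
TE_max = 543.3 kN

543.3


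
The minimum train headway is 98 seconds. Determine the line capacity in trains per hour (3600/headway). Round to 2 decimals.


Capacity = 3600 / headway
Capacity = 3600 / 98
Capacity = 36.73 trains/hour

36.73


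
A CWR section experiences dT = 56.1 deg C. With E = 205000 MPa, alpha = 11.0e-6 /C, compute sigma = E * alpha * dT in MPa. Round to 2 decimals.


sigma = E * alpha * dT
sigma = 205000 * 11.0e-6 * 56.1
sigma = 2.255 * 56.1
sigma = 126.51 MPa

126.51


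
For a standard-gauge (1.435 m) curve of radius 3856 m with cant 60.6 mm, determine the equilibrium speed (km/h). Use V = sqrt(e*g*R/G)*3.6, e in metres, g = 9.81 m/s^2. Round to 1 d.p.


Convert cant: e = 60.6 mm = 0.0606 m
V_ms = sqrt(0.0606 * 9.81 * 3856 / 1.435)
V_ms = sqrt(1597.448095) = 39.9681 m/s
V = 39.9681 * 3.6 = 143.9 km/h

143.9


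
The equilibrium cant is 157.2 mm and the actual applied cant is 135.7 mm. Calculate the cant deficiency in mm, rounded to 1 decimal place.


Cant deficiency = equilibrium cant - actual cant
CD = 157.2 - 135.7
CD = 21.5 mm

21.5


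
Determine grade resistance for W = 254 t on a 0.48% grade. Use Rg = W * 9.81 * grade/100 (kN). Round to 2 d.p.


Rg = W * 9.81 * grade / 100
Rg = 254 * 9.81 * 0.48 / 100
Rg = 2491.74 * 0.0048
Rg = 11.96 kN

11.96


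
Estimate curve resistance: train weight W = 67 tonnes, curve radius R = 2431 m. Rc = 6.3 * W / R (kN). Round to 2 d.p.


Rc = 6.3 * W / R
Rc = 6.3 * 67 / 2431
Rc = 422.1 / 2431
Rc = 0.17 kN

0.17


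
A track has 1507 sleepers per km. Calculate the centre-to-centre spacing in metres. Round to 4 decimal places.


Spacing = 1000 m / number of sleepers
Spacing = 1000 / 1507
Spacing = 0.6636 m

0.6636


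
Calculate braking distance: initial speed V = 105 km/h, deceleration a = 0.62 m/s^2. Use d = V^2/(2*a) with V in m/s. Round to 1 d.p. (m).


Convert speed: V = 105 / 3.6 = 29.1667 m/s
V^2 = 850.6944
d = 850.6944 / (2 * 0.62)
d = 850.6944 / 1.24
d = 686.0 m

686.0


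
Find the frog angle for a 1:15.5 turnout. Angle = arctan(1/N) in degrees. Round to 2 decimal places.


1/N = 1/15.5 = 0.064516
angle = arctan(0.064516) = 0.064427 rad
angle = 0.064427 * 180/pi = 3.69 degrees

3.69


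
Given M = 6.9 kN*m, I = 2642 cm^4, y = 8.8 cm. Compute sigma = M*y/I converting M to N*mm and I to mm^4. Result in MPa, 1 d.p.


Convert units:
M = 6.9 kN*m = 6900000 N*mm
y = 8.8 cm = 88 mm
I = 2642 cm^4 = 26420000 mm^4
sigma = 6900000 * 88 / 26420000
sigma = 23.0 MPa

23.0


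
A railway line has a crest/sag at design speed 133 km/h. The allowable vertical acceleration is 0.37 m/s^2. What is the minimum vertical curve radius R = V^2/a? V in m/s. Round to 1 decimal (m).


Convert speed: V = 133 / 3.6 = 36.9444 m/s
V^2 = 1364.892 m^2/s^2
R_v = 1364.892 / 0.37
R_v = 3688.9 m

3688.9


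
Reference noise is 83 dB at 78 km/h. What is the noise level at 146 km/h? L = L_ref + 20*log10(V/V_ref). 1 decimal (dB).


V/V_ref = 146 / 78 = 1.871795
log10(1.871795) = 0.272258
20 * 0.272258 = 5.4452
L = 83 + 5.4452 = 88.4 dB

88.4


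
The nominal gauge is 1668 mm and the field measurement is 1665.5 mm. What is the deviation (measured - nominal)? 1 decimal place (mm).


Deviation = measured - nominal
Deviation = 1665.5 - 1668
Deviation = -2.5 mm

-2.5


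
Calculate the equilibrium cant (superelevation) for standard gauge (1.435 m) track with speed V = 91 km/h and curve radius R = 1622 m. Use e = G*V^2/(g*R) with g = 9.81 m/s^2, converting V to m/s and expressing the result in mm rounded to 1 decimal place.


Convert speed: V = 91 / 3.6 = 25.2778 m/s
Apply formula: e = 1.435 * 25.2778^2 / (9.81 * 1622)
e = 1.435 * 638.966 / 15911.82
e = 0.057625 m = 57.6 mm

57.6


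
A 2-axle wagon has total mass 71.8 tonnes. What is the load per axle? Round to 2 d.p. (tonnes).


Load per axle = total weight / number of axles
Load = 71.8 / 2
Load = 35.90 tonnes

35.90


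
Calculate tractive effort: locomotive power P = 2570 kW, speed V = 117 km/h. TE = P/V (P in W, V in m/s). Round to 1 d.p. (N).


Convert: P = 2570 kW = 2570000 W
V = 117 / 3.6 = 32.5 m/s
TE = 2570000 / 32.5
TE = 79076.9 N

79076.9


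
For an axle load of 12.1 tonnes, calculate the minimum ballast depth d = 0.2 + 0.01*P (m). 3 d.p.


d = 0.2 + 0.01 * 12.1
d = 0.2 + 0.121
d = 0.321 m

0.321


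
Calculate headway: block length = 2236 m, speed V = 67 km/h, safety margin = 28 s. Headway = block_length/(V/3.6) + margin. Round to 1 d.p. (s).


V = 67 / 3.6 = 18.6111 m/s
Block traversal time = 2236 / 18.6111 = 120.1433 s
Headway = 120.1433 + 28
Headway = 148.1 s

148.1


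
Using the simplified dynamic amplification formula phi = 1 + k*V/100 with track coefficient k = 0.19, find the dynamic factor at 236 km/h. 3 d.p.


phi = 1 + k * V / 100
phi = 1 + 0.19 * 236 / 100
phi = 1 + 0.4484
phi = 1.448

1.448


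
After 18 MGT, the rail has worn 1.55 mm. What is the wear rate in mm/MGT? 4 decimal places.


Wear rate = total wear / cumulative tonnage
Rate = 1.55 / 18
Rate = 0.0861 mm/MGT

0.0861


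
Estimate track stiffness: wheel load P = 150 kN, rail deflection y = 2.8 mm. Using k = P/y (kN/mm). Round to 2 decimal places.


Track stiffness k = P / y
k = 150 / 2.8
k = 53.57 kN/mm

53.57


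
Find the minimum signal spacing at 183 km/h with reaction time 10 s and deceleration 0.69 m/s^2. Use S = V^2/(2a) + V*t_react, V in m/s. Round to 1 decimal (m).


V = 183 / 3.6 = 50.8333 m/s
Braking distance = 50.8333^2 / (2*0.69) = 1872.4839 m
Sighting distance = 50.8333 * 10 = 508.3333 m
S = 1872.4839 + 508.3333 = 2380.8 m

2380.8


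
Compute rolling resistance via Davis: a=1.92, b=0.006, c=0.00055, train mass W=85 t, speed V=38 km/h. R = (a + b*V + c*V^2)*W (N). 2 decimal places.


b*V = 0.006 * 38 = 0.228
c*V^2 = 0.00055 * 1444 = 0.7942
R_per_t = 1.92 + 0.228 + 0.7942 = 2.9422 N/t
R_total = 2.9422 * 85 = 250.09 N

250.09


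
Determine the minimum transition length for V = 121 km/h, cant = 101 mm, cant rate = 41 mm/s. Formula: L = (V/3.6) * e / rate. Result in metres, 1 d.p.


Convert speed: V = 121 / 3.6 = 33.6111 m/s
L = 33.6111 * 101 / 41
L = 3394.7222 / 41
L = 82.8 m

82.8


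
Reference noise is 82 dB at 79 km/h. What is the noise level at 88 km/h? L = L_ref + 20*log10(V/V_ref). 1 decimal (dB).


V/V_ref = 88 / 79 = 1.113924
log10(1.113924) = 0.046856
20 * 0.046856 = 0.9371
L = 82 + 0.9371 = 82.9 dB

82.9


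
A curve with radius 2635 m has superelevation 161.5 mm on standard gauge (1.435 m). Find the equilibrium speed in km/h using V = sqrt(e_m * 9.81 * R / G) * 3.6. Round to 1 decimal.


Convert cant: e = 161.5 mm = 0.1615 m
V_ms = sqrt(0.1615 * 9.81 * 2635 / 1.435)
V_ms = sqrt(2909.177718) = 53.9368 m/s
V = 53.9368 * 3.6 = 194.2 km/h

194.2


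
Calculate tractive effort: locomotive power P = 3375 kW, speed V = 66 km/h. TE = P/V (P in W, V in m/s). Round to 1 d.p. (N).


Convert: P = 3375 kW = 3375000 W
V = 66 / 3.6 = 18.3333 m/s
TE = 3375000 / 18.3333
TE = 184090.9 N

184090.9


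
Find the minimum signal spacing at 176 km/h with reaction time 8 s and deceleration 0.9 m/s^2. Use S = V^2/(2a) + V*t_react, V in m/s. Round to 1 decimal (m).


V = 176 / 3.6 = 48.8889 m/s
Braking distance = 48.8889^2 / (2*0.9) = 1327.8464 m
Sighting distance = 48.8889 * 8 = 391.1111 m
S = 1327.8464 + 391.1111 = 1719.0 m

1719.0


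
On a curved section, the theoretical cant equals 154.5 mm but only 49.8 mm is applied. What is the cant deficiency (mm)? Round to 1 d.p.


Cant deficiency = equilibrium cant - actual cant
CD = 154.5 - 49.8
CD = 104.7 mm

104.7


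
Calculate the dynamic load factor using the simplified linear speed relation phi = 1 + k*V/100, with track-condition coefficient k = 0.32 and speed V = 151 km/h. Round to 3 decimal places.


phi = 1 + k * V / 100
phi = 1 + 0.32 * 151 / 100
phi = 1 + 0.4832
phi = 1.483

1.483


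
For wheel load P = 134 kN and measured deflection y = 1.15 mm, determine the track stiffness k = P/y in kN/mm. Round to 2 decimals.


Track stiffness k = P / y
k = 134 / 1.15
k = 116.52 kN/mm

116.52


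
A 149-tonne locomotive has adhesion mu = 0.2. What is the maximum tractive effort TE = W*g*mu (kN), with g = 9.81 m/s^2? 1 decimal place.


TE_max = W * g * mu
TE_max = 149 * 9.81 * 0.2
TE_max = 1461.69 * 0.2
TE_max = 292.3 kN

292.3


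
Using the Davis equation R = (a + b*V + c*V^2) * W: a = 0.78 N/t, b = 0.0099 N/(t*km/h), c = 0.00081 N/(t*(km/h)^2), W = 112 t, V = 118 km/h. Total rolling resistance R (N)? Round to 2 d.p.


b*V = 0.0099 * 118 = 1.1682
c*V^2 = 0.00081 * 13924 = 11.27844
R_per_t = 0.78 + 1.1682 + 11.27844 = 13.22664 N/t
R_total = 13.22664 * 112 = 1481.38 N

1481.38


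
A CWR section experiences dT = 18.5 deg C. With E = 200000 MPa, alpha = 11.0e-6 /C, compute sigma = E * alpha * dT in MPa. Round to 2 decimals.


sigma = E * alpha * dT
sigma = 200000 * 11.0e-6 * 18.5
sigma = 2.2 * 18.5
sigma = 40.70 MPa

40.70


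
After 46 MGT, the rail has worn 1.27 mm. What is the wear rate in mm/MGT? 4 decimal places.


Wear rate = total wear / cumulative tonnage
Rate = 1.27 / 46
Rate = 0.0276 mm/MGT

0.0276


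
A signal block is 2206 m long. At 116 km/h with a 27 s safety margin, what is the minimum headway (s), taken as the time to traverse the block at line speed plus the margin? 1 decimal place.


V = 116 / 3.6 = 32.2222 m/s
Block traversal time = 2206 / 32.2222 = 68.4621 s
Headway = 68.4621 + 27
Headway = 95.5 s

95.5


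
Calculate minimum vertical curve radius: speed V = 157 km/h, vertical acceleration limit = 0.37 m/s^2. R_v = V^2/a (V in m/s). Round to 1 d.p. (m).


Convert speed: V = 157 / 3.6 = 43.6111 m/s
V^2 = 1901.929 m^2/s^2
R_v = 1901.929 / 0.37
R_v = 5140.3 m

5140.3


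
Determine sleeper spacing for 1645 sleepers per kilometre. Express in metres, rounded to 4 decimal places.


Spacing = 1000 m / number of sleepers
Spacing = 1000 / 1645
Spacing = 0.6079 m

0.6079


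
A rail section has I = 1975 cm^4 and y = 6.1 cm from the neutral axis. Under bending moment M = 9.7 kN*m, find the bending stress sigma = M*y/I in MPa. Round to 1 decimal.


Convert units:
M = 9.7 kN*m = 9700000 N*mm
y = 6.1 cm = 61 mm
I = 1975 cm^4 = 19750000 mm^4
sigma = 9700000 * 61 / 19750000
sigma = 30.0 MPa

30.0


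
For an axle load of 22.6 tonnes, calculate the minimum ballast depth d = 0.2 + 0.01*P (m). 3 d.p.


d = 0.2 + 0.01 * 22.6
d = 0.2 + 0.226
d = 0.426 m

0.426


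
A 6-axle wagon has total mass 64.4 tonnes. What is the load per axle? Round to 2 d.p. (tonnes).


Load per axle = total weight / number of axles
Load = 64.4 / 6
Load = 10.73 tonnes

10.73


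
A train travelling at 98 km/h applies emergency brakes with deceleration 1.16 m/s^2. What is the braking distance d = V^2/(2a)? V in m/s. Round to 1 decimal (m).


Convert speed: V = 98 / 3.6 = 27.2222 m/s
V^2 = 741.0494
d = 741.0494 / (2 * 1.16)
d = 741.0494 / 2.32
d = 319.4 m

319.4


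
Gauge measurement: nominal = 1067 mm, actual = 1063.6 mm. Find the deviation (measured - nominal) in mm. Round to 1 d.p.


Deviation = measured - nominal
Deviation = 1063.6 - 1067
Deviation = -3.4 mm

-3.4


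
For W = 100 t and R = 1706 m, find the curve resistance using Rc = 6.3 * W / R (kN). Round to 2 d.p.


Rc = 6.3 * W / R
Rc = 6.3 * 100 / 1706
Rc = 630.0 / 1706
Rc = 0.37 kN

0.37


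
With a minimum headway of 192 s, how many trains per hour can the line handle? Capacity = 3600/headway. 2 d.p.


Capacity = 3600 / headway
Capacity = 3600 / 192
Capacity = 18.75 trains/hour

18.75


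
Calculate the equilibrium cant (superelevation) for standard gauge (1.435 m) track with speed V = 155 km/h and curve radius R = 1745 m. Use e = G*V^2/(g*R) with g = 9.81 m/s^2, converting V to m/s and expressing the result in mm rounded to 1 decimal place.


Convert speed: V = 155 / 3.6 = 43.0556 m/s
Apply formula: e = 1.435 * 43.0556^2 / (9.81 * 1745)
e = 1.435 * 1853.7809 / 17118.45
e = 0.155398 m = 155.4 mm

155.4


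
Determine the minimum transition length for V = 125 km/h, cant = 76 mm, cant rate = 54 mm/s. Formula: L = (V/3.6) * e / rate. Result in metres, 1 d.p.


Convert speed: V = 125 / 3.6 = 34.7222 m/s
L = 34.7222 * 76 / 54
L = 2638.8889 / 54
L = 48.9 m

48.9


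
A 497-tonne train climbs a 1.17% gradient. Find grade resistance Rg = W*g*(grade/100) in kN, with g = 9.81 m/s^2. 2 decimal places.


Rg = W * 9.81 * grade / 100
Rg = 497 * 9.81 * 1.17 / 100
Rg = 4875.57 * 0.0117
Rg = 57.04 kN

57.04


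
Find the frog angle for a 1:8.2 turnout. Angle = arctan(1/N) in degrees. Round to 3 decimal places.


1/N = 1/8.2 = 0.121951
angle = arctan(0.121951) = 0.121352 rad
angle = 0.121352 * 180/pi = 6.953 degrees

6.953


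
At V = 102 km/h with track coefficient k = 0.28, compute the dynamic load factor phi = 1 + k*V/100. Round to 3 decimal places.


phi = 1 + k * V / 100
phi = 1 + 0.28 * 102 / 100
phi = 1 + 0.2856
phi = 1.286

1.286


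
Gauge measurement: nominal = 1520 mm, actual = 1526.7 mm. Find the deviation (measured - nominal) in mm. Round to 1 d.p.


Deviation = measured - nominal
Deviation = 1526.7 - 1520
Deviation = 6.7 mm

6.7


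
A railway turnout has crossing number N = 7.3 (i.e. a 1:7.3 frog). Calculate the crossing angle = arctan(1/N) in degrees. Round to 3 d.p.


1/N = 1/7.3 = 0.136986
angle = arctan(0.136986) = 0.136139 rad
angle = 0.136139 * 180/pi = 7.800 degrees

7.800


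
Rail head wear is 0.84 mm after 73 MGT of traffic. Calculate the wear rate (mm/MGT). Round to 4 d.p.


Wear rate = total wear / cumulative tonnage
Rate = 0.84 / 73
Rate = 0.0115 mm/MGT

0.0115


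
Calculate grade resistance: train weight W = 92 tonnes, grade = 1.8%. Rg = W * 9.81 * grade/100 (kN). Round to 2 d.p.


Rg = W * 9.81 * grade / 100
Rg = 92 * 9.81 * 1.8 / 100
Rg = 902.52 * 0.018
Rg = 16.25 kN

16.25


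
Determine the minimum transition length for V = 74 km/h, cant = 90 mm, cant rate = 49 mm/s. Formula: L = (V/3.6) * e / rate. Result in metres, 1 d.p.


Convert speed: V = 74 / 3.6 = 20.5556 m/s
L = 20.5556 * 90 / 49
L = 1850.0 / 49
L = 37.8 m

37.8


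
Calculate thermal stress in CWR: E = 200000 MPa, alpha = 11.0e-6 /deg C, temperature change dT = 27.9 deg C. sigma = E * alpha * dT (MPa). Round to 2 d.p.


sigma = E * alpha * dT
sigma = 200000 * 11.0e-6 * 27.9
sigma = 2.2 * 27.9
sigma = 61.38 MPa

61.38


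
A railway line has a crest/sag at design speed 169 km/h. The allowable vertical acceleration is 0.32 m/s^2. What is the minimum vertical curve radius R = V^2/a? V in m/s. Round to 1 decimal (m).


Convert speed: V = 169 / 3.6 = 46.9444 m/s
V^2 = 2203.7809 m^2/s^2
R_v = 2203.7809 / 0.32
R_v = 6886.8 m

6886.8


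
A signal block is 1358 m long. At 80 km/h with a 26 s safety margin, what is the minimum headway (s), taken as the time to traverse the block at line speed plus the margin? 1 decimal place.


V = 80 / 3.6 = 22.2222 m/s
Block traversal time = 1358 / 22.2222 = 61.11 s
Headway = 61.11 + 26
Headway = 87.1 s

87.1


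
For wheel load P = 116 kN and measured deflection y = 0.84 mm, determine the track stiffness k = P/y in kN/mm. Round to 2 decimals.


Track stiffness k = P / y
k = 116 / 0.84
k = 138.10 kN/mm

138.10


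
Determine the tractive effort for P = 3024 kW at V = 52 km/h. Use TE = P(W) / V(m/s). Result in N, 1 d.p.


Convert: P = 3024 kW = 3024000 W
V = 52 / 3.6 = 14.4444 m/s
TE = 3024000 / 14.4444
TE = 209353.8 N

209353.8


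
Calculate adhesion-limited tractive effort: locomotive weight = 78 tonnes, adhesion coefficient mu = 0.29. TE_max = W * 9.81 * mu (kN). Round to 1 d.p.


TE_max = W * g * mu
TE_max = 78 * 9.81 * 0.29
TE_max = 765.18 * 0.29
TE_max = 221.9 kN

221.9


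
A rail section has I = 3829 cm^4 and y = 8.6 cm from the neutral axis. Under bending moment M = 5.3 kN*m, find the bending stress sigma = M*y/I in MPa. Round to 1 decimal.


Convert units:
M = 5.3 kN*m = 5300000 N*mm
y = 8.6 cm = 86 mm
I = 3829 cm^4 = 38290000 mm^4
sigma = 5300000 * 86 / 38290000
sigma = 11.9 MPa

11.9


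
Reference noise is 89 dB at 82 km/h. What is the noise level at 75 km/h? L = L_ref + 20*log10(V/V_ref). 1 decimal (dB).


V/V_ref = 75 / 82 = 0.914634
log10(0.914634) = -0.038753
20 * -0.038753 = -0.7751
L = 89 + -0.7751 = 88.2 dB

88.2


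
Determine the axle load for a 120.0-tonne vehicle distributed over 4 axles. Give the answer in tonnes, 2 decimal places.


Load per axle = total weight / number of axles
Load = 120.0 / 4
Load = 30.00 tonnes

30.00


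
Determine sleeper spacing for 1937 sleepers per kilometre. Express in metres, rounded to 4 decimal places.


Spacing = 1000 m / number of sleepers
Spacing = 1000 / 1937
Spacing = 0.5163 m

0.5163


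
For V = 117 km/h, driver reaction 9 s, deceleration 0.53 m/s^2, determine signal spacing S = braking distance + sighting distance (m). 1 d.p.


V = 117 / 3.6 = 32.5 m/s
Braking distance = 32.5^2 / (2*0.53) = 996.4623 m
Sighting distance = 32.5 * 9 = 292.5 m
S = 996.4623 + 292.5 = 1289.0 m

1289.0


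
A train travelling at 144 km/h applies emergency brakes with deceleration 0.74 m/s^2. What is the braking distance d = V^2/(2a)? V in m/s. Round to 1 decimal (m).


Convert speed: V = 144 / 3.6 = 40.0 m/s
V^2 = 1600.0
d = 1600.0 / (2 * 0.74)
d = 1600.0 / 1.48
d = 1081.1 m

1081.1


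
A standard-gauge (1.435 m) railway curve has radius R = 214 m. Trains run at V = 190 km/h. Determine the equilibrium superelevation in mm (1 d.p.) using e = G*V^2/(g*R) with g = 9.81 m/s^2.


Convert speed: V = 190 / 3.6 = 52.7778 m/s
Apply formula: e = 1.435 * 52.7778^2 / (9.81 * 214)
e = 1.435 * 2785.4938 / 2099.34
e = 1.904019 m = 1904.0 mm

1904.0


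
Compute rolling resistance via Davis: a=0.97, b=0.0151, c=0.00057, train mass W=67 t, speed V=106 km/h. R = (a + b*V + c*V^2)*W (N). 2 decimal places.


b*V = 0.0151 * 106 = 1.6006
c*V^2 = 0.00057 * 11236 = 6.40452
R_per_t = 0.97 + 1.6006 + 6.40452 = 8.97512 N/t
R_total = 8.97512 * 67 = 601.33 N

601.33


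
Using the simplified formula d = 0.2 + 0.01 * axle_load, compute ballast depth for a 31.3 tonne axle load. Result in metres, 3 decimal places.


d = 0.2 + 0.01 * 31.3
d = 0.2 + 0.313
d = 0.513 m

0.513


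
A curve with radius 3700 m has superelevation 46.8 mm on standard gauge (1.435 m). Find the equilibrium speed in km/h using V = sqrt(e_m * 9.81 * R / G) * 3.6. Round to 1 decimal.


Convert cant: e = 46.8 mm = 0.0468 m
V_ms = sqrt(0.0468 * 9.81 * 3700 / 1.435)
V_ms = sqrt(1183.762787) = 34.4059 m/s
V = 34.4059 * 3.6 = 123.9 km/h

123.9


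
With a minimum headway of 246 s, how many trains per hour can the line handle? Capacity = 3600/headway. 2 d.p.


Capacity = 3600 / headway
Capacity = 3600 / 246
Capacity = 14.63 trains/hour

14.63


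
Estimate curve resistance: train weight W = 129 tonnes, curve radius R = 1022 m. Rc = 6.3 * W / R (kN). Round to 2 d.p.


Rc = 6.3 * W / R
Rc = 6.3 * 129 / 1022
Rc = 812.7 / 1022
Rc = 0.80 kN

0.80


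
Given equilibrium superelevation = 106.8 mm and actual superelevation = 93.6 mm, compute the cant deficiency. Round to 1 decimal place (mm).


Cant deficiency = equilibrium cant - actual cant
CD = 106.8 - 93.6
CD = 13.2 mm

13.2
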